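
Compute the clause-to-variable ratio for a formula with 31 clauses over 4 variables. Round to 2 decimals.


Clause-to-variable ratio = clauses / variables.
31 / 4 = 7.75.

7.75


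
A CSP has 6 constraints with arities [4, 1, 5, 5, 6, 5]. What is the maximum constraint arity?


The arities are: 4, 1, 5, 5, 6, 5.
Scan for the maximum value.
Maximum arity = 6.

6


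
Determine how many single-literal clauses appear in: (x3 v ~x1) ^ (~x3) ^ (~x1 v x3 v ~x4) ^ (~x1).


A unit clause contains exactly one literal.
Unit clauses found: (~x3), (~x1).
Count = 2.

2


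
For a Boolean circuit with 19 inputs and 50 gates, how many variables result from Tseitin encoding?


The Tseitin transformation introduces one auxiliary variable per gate.
Total variables = inputs + gates = 19 + 50 = 69.

69


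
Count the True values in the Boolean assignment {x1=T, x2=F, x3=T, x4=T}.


The weight is the number of variables assigned True.
True variables: x1, x3, x4.
Weight = 3.

3


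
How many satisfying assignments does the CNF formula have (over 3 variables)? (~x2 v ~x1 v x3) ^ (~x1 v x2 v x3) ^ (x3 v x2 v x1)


Enumerate all 8 truth assignments over 3 variables.
Test each against every clause.
Satisfying assignments found: 5.

5


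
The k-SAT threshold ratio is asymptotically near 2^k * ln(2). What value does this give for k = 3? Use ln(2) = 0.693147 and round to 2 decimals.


Using the asymptotic formula: threshold ~ 2^k * ln(2).
2^3 = 8.
8 * 0.693147 = 5.55.

5.55


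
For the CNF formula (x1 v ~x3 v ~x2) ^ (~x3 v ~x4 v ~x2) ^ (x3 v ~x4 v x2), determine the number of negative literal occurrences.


Scan each clause for negated literals.
Clause 1: 2 negative; Clause 2: 3 negative; Clause 3: 1 negative.
Total negative literal occurrences = 6.

6


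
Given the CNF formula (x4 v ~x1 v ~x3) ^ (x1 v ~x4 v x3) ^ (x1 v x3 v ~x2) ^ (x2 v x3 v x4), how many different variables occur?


Identify each distinct variable in the formula.
Variables found: x1, x2, x3, x4.
Total distinct variables = 4.

4


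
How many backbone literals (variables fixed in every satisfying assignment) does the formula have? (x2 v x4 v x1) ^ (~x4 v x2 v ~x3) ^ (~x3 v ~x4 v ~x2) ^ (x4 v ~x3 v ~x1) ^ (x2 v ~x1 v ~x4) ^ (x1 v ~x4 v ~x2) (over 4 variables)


Find all satisfying assignments: 6 model(s).
Check which variables have the same value in every model.
No variable is fixed across all models.
Backbone size = 0.

0


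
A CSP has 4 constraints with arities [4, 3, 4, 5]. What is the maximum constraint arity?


The arities are: 4, 3, 4, 5.
Scan for the maximum value.
Maximum arity = 5.

5


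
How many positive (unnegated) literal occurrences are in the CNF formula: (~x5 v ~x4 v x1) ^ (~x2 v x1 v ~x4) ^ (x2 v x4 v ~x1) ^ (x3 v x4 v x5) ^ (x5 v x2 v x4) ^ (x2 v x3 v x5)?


Scan each clause for unnegated literals.
Clause 1: 1 positive; Clause 2: 1 positive; Clause 3: 2 positive; Clause 4: 3 positive; Clause 5: 3 positive; Clause 6: 3 positive.
Total positive literal occurrences = 13.

13


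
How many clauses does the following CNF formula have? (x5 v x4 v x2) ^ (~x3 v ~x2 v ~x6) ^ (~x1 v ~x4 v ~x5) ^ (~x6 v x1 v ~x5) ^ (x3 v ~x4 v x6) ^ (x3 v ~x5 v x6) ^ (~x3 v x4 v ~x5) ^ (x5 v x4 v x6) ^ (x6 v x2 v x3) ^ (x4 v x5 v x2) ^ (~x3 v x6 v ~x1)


Each group enclosed in parentheses joined by ^ is one clause.
Counting the conjuncts: 11 clauses.

11


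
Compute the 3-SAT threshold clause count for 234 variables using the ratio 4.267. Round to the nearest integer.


The 3-SAT phase transition occurs at approximately 4.267 clauses per variable.
m = 4.267 * 234 = 998.478.
Rounded to nearest integer: 998.

998


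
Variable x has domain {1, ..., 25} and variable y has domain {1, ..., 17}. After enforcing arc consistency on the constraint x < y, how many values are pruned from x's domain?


For the constraint x < y, x needs a supporting value in y's domain.
x can be at most 16 (one less than y's maximum).
Valid x values from domain: 16 out of 25.
Pruned = 25 - 16 = 9.

9


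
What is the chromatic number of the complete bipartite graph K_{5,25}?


K_{5,25} is bipartite by definition: the two parts are independent sets, with every edge crossing between them.
Color all vertices in one part with color 1 and all vertices in the other part with color 2.
Since the graph has at least one edge, one color does not suffice.
Chromatic number = 2.

2


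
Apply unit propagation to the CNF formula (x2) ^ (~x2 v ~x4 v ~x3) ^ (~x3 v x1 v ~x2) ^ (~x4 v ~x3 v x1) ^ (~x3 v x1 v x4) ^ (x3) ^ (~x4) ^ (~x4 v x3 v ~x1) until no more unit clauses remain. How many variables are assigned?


Unit propagation repeatedly assigns the literal in any unit clause, then simplifies.
Assignments in order: x2 = T, x3 = T, x4 = F, x1 = T.
No further unit clauses remain.
Total variables assigned = 4.

4


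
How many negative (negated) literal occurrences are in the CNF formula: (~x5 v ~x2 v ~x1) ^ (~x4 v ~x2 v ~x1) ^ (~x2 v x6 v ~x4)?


Scan each clause for negated literals.
Clause 1: 3 negative; Clause 2: 3 negative; Clause 3: 2 negative.
Total negative literal occurrences = 8.

8


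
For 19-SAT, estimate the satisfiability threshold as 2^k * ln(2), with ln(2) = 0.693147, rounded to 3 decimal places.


Using the asymptotic formula: threshold ~ 2^k * ln(2).
2^19 = 524288.
524288 * 0.693147 = 363408.654.

363408.654


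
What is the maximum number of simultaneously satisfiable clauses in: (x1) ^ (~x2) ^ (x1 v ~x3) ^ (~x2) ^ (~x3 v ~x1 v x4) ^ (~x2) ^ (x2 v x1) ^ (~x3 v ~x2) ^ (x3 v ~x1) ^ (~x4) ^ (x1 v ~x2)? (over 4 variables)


Enumerate all 16 truth assignments.
For each, count how many of the 11 clauses are satisfied.
The formula is not fully satisfiable, so the maximum is below 11.
Maximum simultaneously satisfiable clauses = 10.

10


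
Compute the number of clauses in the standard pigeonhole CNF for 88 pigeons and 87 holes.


The PHP encoding has two parts:
1) At-least-one-hole clauses: 88 (one per pigeon, each with 87 literals).
2) At-most-one-pigeon-per-hole clauses: 87 holes * C(88,2) = 87 * 3828 = 333036.
Total clauses = 88 + 333036 = 333124.

333124


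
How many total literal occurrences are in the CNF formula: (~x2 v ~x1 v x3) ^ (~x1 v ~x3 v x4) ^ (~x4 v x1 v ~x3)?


Clause lengths: 3, 3, 3.
Sum = 3 + 3 + 3 = 9.

9


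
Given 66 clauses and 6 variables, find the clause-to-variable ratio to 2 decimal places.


Clause-to-variable ratio = clauses / variables.
66 / 6 = 11.0.

11.0


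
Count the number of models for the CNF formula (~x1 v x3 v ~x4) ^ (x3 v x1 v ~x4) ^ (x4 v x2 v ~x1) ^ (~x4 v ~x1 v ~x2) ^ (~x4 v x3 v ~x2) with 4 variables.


Enumerate all 16 truth assignments over 4 variables.
Test each against every clause.
Satisfying assignments found: 9.

9


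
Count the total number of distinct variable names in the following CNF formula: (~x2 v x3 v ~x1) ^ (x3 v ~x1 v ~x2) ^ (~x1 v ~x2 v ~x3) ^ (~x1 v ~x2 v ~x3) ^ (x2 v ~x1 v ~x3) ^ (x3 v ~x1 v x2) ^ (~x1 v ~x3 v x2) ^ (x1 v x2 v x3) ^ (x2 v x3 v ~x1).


Identify each distinct variable in the formula.
Variables found: x1, x2, x3.
Total distinct variables = 3.

3


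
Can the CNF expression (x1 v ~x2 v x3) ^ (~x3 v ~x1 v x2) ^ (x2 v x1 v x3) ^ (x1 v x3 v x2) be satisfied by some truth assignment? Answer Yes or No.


Check all 8 possible truth assignments.
Number of satisfying assignments found: 5.
The formula is satisfiable.

Yes


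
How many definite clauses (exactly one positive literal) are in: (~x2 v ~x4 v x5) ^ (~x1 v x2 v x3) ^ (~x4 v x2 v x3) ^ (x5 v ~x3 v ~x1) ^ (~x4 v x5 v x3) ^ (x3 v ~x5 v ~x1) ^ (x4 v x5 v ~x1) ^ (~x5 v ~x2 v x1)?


A definite clause has exactly one positive literal.
Clause 1: 1 positive -> definite
Clause 2: 2 positive -> not definite
Clause 3: 2 positive -> not definite
Clause 4: 1 positive -> definite
Clause 5: 2 positive -> not definite
Clause 6: 1 positive -> definite
Clause 7: 2 positive -> not definite
Clause 8: 1 positive -> definite
Definite clause count = 4.

4


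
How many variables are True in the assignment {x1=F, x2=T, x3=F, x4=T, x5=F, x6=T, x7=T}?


The weight is the number of variables assigned True.
True variables: x2, x4, x6, x7.
Weight = 4.

4


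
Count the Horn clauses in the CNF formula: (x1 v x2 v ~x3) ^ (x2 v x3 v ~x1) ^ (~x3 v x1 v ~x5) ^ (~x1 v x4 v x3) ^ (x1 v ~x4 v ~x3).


A Horn clause has at most one positive literal.
Clause 1: 2 positive lit(s) -> not Horn
Clause 2: 2 positive lit(s) -> not Horn
Clause 3: 1 positive lit(s) -> Horn
Clause 4: 2 positive lit(s) -> not Horn
Clause 5: 1 positive lit(s) -> Horn
Total Horn clauses = 2.

2


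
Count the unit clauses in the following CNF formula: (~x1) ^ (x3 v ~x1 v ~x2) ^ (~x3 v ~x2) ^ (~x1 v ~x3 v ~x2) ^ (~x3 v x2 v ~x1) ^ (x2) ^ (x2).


A unit clause contains exactly one literal.
Unit clauses found: (~x1), (x2), (x2).
Count = 3.

3


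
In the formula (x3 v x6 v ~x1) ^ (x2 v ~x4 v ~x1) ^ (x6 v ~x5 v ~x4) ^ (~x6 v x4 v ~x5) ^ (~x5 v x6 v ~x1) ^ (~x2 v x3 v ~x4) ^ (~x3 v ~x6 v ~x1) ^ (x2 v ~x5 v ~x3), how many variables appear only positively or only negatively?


A pure literal appears in only one polarity across all clauses.
Pure literals: x1 (negative only), x5 (negative only).
Count = 2.

2


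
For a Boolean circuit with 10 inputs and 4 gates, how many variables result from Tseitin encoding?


The Tseitin transformation introduces one auxiliary variable per gate.
Total variables = inputs + gates = 10 + 4 = 14.

14


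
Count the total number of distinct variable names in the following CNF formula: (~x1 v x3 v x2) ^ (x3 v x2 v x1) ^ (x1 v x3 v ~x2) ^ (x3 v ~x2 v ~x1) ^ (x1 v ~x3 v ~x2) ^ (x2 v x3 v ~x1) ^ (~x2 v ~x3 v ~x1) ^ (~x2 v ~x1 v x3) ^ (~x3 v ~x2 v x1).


Identify each distinct variable in the formula.
Variables found: x1, x2, x3.
Total distinct variables = 3.

3


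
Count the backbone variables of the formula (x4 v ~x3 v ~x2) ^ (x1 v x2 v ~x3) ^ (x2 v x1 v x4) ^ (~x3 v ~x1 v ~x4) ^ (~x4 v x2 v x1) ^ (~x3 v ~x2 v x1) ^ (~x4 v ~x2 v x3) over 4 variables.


Find all satisfying assignments: 5 model(s).
Check which variables have the same value in every model.
No variable is fixed across all models.
Backbone size = 0.

0


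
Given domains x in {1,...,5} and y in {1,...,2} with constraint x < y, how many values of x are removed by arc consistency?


For the constraint x < y, x needs a supporting value in y's domain.
x can be at most 1 (one less than y's maximum).
Valid x values from domain: 1 out of 5.
Pruned = 5 - 1 = 4.

4


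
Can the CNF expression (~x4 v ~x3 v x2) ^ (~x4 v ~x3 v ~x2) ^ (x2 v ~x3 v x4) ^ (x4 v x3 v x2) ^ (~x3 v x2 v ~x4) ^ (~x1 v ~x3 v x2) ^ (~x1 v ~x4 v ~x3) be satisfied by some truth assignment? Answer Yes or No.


Check all 16 possible truth assignments.
Number of satisfying assignments found: 8.
The formula is satisfiable.

Yes


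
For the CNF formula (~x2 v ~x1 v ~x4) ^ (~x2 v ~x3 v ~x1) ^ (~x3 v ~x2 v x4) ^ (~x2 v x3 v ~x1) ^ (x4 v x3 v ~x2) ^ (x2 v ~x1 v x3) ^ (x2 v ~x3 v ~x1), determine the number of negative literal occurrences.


Scan each clause for negated literals.
Clause 1: 3 negative; Clause 2: 3 negative; Clause 3: 2 negative; Clause 4: 2 negative; Clause 5: 1 negative; Clause 6: 1 negative; Clause 7: 2 negative.
Total negative literal occurrences = 14.

14


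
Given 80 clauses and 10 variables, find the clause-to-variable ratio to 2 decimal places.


Clause-to-variable ratio = clauses / variables.
80 / 10 = 8.0.

8.0


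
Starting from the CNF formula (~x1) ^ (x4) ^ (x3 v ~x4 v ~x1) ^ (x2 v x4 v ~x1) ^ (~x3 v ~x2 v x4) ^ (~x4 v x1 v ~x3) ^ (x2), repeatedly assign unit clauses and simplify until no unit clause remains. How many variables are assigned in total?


Unit propagation repeatedly assigns the literal in any unit clause, then simplifies.
Assignments in order: x1 = F, x4 = T, x3 = F, x2 = T.
No further unit clauses remain.
Total variables assigned = 4.

4


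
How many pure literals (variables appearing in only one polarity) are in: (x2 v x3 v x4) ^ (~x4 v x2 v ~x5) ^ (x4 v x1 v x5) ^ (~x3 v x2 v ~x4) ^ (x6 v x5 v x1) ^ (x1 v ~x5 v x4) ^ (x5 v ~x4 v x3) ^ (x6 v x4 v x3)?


A pure literal appears in only one polarity across all clauses.
Pure literals: x1 (positive only), x2 (positive only), x6 (positive only).
Count = 3.

3


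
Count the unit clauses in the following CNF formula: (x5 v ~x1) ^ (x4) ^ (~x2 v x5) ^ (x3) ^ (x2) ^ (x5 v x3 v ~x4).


A unit clause contains exactly one literal.
Unit clauses found: (x4), (x3), (x2).
Count = 3.

3


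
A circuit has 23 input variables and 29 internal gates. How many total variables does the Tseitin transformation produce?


The Tseitin transformation introduces one auxiliary variable per gate.
Total variables = inputs + gates = 23 + 29 = 52.

52


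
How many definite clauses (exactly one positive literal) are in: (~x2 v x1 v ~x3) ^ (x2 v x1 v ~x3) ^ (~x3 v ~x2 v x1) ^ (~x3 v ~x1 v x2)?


A definite clause has exactly one positive literal.
Clause 1: 1 positive -> definite
Clause 2: 2 positive -> not definite
Clause 3: 1 positive -> definite
Clause 4: 1 positive -> definite
Definite clause count = 3.

3


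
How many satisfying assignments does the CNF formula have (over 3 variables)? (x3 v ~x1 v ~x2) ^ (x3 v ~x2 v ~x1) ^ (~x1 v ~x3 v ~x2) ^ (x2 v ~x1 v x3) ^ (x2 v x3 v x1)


Enumerate all 8 truth assignments over 3 variables.
Test each against every clause.
Satisfying assignments found: 4.

4


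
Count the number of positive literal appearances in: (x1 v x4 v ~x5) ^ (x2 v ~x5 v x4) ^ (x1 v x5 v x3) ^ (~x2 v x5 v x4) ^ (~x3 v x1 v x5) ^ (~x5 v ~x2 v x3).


Scan each clause for unnegated literals.
Clause 1: 2 positive; Clause 2: 2 positive; Clause 3: 3 positive; Clause 4: 2 positive; Clause 5: 2 positive; Clause 6: 1 positive.
Total positive literal occurrences = 12.

12


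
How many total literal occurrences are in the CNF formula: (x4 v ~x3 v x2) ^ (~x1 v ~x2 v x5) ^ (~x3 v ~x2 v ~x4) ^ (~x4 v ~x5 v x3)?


Clause lengths: 3, 3, 3, 3.
Sum = 3 + 3 + 3 + 3 = 12.

12


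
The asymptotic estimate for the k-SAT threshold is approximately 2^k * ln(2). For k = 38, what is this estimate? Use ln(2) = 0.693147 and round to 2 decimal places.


Using the asymptotic formula: threshold ~ 2^k * ln(2).
2^38 = 274877906944.
274877906944 * 0.693147 = 190530796564.51.

190530796564.51


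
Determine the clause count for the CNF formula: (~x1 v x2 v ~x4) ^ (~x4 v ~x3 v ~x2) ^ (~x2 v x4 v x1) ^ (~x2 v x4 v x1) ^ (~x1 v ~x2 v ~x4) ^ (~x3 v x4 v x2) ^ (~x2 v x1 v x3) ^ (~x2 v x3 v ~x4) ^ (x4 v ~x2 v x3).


Each group enclosed in parentheses joined by ^ is one clause.
Counting the conjuncts: 9 clauses.

9


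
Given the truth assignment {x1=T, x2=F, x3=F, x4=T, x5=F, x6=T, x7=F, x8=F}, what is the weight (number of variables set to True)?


The weight is the number of variables assigned True.
True variables: x1, x4, x6.
Weight = 3.

3


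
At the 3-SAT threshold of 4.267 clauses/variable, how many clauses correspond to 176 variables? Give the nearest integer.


The 3-SAT phase transition occurs at approximately 4.267 clauses per variable.
m = 4.267 * 176 = 750.992.
Rounded to nearest integer: 751.

751


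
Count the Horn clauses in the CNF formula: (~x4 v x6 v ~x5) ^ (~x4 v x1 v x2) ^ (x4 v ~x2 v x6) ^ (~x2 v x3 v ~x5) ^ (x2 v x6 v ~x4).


A Horn clause has at most one positive literal.
Clause 1: 1 positive lit(s) -> Horn
Clause 2: 2 positive lit(s) -> not Horn
Clause 3: 2 positive lit(s) -> not Horn
Clause 4: 1 positive lit(s) -> Horn
Clause 5: 2 positive lit(s) -> not Horn
Total Horn clauses = 2.

2


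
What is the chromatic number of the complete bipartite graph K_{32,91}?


K_{32,91} is bipartite by definition: the two parts are independent sets, with every edge crossing between them.
Color all vertices in one part with color 1 and all vertices in the other part with color 2.
Since the graph has at least one edge, one color does not suffice.
Chromatic number = 2.

2


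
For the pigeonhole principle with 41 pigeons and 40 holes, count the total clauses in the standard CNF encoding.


The PHP encoding has two parts:
1) At-least-one-hole clauses: 41 (one per pigeon, each with 40 literals).
2) At-most-one-pigeon-per-hole clauses: 40 holes * C(41,2) = 40 * 820 = 32800.
Total clauses = 41 + 32800 = 32841.

32841


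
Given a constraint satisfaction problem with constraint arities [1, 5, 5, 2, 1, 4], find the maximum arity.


The arities are: 1, 5, 5, 2, 1, 4.
Scan for the maximum value.
Maximum arity = 5.

5


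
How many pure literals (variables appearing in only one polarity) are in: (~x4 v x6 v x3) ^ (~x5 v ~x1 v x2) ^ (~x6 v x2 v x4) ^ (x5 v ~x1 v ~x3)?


A pure literal appears in only one polarity across all clauses.
Pure literals: x1 (negative only), x2 (positive only).
Count = 2.

2


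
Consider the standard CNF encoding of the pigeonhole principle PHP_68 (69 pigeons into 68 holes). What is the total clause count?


The PHP encoding has two parts:
1) At-least-one-hole clauses: 69 (one per pigeon, each with 68 literals).
2) At-most-one-pigeon-per-hole clauses: 68 holes * C(69,2) = 68 * 2346 = 159528.
Total clauses = 69 + 159528 = 159597.

159597


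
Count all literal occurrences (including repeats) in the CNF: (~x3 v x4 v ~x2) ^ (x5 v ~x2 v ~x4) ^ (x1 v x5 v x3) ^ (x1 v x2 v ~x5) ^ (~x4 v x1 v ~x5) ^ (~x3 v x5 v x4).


Clause lengths: 3, 3, 3, 3, 3, 3.
Sum = 3 + 3 + 3 + 3 + 3 + 3 = 18.

18


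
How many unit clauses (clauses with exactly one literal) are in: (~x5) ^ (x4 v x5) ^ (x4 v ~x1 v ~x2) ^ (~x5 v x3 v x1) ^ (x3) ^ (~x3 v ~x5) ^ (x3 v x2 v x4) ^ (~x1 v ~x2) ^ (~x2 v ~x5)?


A unit clause contains exactly one literal.
Unit clauses found: (~x5), (x3).
Count = 2.

2


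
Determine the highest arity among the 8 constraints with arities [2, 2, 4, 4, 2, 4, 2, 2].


The arities are: 2, 2, 4, 4, 2, 4, 2, 2.
Scan for the maximum value.
Maximum arity = 4.

4


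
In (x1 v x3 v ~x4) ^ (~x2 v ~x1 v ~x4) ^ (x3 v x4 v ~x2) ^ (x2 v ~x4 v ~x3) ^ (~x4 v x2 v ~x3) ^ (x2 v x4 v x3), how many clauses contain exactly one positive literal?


A definite clause has exactly one positive literal.
Clause 1: 2 positive -> not definite
Clause 2: 0 positive -> not definite
Clause 3: 2 positive -> not definite
Clause 4: 1 positive -> definite
Clause 5: 1 positive -> definite
Clause 6: 3 positive -> not definite
Definite clause count = 2.

2


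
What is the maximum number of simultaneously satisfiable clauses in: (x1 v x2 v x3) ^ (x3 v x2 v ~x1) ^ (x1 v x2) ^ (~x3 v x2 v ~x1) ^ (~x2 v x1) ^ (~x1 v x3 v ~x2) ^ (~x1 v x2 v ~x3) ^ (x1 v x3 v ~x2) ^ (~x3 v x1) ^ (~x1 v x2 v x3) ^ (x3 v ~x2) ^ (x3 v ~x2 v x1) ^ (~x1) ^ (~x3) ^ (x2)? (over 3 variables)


Enumerate all 8 truth assignments.
For each, count how many of the 15 clauses are satisfied.
The formula is not fully satisfiable, so the maximum is below 15.
Maximum simultaneously satisfiable clauses = 13.

13


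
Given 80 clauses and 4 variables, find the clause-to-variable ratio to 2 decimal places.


Clause-to-variable ratio = clauses / variables.
80 / 4 = 20.0.

20.0


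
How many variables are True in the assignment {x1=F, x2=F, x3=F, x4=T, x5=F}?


The weight is the number of variables assigned True.
True variables: x4.
Weight = 1.

1


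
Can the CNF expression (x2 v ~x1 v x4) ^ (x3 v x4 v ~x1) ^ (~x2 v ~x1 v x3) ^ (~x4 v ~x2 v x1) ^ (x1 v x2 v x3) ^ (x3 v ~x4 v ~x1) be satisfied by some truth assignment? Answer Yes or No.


Check all 16 possible truth assignments.
Number of satisfying assignments found: 7.
The formula is satisfiable.

Yes


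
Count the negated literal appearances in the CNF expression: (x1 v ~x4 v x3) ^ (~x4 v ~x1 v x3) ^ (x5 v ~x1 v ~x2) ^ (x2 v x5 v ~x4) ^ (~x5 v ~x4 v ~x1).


Scan each clause for negated literals.
Clause 1: 1 negative; Clause 2: 2 negative; Clause 3: 2 negative; Clause 4: 1 negative; Clause 5: 3 negative.
Total negative literal occurrences = 9.

9


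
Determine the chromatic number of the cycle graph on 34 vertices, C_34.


A cycle on an even number of vertices is bipartite: alternate two colors around the cycle.
Since 34 is even, two colors suffice, and at least two are needed because the graph has edges.
Chromatic number = 2.

2


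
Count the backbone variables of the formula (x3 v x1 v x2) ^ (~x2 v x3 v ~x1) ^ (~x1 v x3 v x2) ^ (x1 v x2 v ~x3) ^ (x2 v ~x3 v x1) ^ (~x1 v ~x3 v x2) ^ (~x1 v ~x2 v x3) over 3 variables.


Find all satisfying assignments: 3 model(s).
Check which variables have the same value in every model.
Fixed variables: x2=T.
Backbone size = 1.

1


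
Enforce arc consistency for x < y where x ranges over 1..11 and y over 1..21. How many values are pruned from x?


For the constraint x < y, x needs a supporting value in y's domain.
x can be at most 20 (one less than y's maximum).
Valid x values from domain: 11 out of 11.
Pruned = 11 - 11 = 0.

0


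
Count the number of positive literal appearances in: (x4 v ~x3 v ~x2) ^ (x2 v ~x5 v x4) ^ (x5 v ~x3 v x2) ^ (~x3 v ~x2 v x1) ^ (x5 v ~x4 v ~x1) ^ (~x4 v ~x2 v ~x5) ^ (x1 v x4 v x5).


Scan each clause for unnegated literals.
Clause 1: 1 positive; Clause 2: 2 positive; Clause 3: 2 positive; Clause 4: 1 positive; Clause 5: 1 positive; Clause 6: 0 positive; Clause 7: 3 positive.
Total positive literal occurrences = 10.

10


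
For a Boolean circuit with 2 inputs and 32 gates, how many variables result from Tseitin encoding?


The Tseitin transformation introduces one auxiliary variable per gate.
Total variables = inputs + gates = 2 + 32 = 34.

34


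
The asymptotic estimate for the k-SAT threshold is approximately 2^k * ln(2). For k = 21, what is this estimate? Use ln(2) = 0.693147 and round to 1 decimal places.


Using the asymptotic formula: threshold ~ 2^k * ln(2).
2^21 = 2097152.
2097152 * 0.693147 = 1453634.6.

1453634.6


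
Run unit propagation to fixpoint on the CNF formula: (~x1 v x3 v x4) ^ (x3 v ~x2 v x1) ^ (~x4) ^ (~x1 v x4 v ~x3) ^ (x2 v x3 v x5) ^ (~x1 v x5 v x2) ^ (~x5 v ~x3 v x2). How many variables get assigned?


Unit propagation repeatedly assigns the literal in any unit clause, then simplifies.
Assignments in order: x4 = F.
No further unit clauses remain.
Total variables assigned = 1.

1


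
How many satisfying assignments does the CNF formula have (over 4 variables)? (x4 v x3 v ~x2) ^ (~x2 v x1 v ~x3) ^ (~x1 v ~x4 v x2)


Enumerate all 16 truth assignments over 4 variables.
Test each against every clause.
Satisfying assignments found: 10.

10


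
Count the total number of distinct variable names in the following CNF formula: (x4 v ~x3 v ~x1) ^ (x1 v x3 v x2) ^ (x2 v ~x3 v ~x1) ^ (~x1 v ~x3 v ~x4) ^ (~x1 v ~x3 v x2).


Identify each distinct variable in the formula.
Variables found: x1, x2, x3, x4.
Total distinct variables = 4.

4


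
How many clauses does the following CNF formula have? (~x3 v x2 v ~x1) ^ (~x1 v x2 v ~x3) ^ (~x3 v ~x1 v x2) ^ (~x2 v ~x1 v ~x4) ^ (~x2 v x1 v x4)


Each group enclosed in parentheses joined by ^ is one clause.
Counting the conjuncts: 5 clauses.

5


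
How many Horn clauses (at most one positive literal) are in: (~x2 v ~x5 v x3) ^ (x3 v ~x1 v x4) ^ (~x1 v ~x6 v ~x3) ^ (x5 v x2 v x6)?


A Horn clause has at most one positive literal.
Clause 1: 1 positive lit(s) -> Horn
Clause 2: 2 positive lit(s) -> not Horn
Clause 3: 0 positive lit(s) -> Horn
Clause 4: 3 positive lit(s) -> not Horn
Total Horn clauses = 2.

2


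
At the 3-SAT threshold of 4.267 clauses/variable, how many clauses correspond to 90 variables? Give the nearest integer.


The 3-SAT phase transition occurs at approximately 4.267 clauses per variable.
m = 4.267 * 90 = 384.03.
Rounded to nearest integer: 384.

384


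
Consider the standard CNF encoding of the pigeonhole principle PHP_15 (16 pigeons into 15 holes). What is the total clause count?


The PHP encoding has two parts:
1) At-least-one-hole clauses: 16 (one per pigeon, each with 15 literals).
2) At-most-one-pigeon-per-hole clauses: 15 holes * C(16,2) = 15 * 120 = 1800.
Total clauses = 16 + 1800 = 1816.

1816


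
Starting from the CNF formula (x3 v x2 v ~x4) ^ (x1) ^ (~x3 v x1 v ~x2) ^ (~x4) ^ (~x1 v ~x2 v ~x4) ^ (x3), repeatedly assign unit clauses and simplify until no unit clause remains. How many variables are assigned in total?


Unit propagation repeatedly assigns the literal in any unit clause, then simplifies.
Assignments in order: x1 = T, x4 = F, x3 = T.
No further unit clauses remain.
Total variables assigned = 3.

3


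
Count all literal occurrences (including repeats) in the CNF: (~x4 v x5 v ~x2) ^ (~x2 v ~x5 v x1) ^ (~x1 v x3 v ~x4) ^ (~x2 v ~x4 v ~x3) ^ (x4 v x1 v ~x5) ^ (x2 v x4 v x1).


Clause lengths: 3, 3, 3, 3, 3, 3.
Sum = 3 + 3 + 3 + 3 + 3 + 3 = 18.

18


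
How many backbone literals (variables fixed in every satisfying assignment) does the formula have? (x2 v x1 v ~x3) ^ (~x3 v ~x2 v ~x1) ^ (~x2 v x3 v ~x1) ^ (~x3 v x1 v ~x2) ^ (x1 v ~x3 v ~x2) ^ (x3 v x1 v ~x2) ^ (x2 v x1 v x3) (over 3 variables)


Find all satisfying assignments: 2 model(s).
Check which variables have the same value in every model.
Fixed variables: x1=T, x2=F.
Backbone size = 2.

2


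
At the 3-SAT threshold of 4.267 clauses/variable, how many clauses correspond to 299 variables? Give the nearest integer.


The 3-SAT phase transition occurs at approximately 4.267 clauses per variable.
m = 4.267 * 299 = 1275.833.
Rounded to nearest integer: 1276.

1276


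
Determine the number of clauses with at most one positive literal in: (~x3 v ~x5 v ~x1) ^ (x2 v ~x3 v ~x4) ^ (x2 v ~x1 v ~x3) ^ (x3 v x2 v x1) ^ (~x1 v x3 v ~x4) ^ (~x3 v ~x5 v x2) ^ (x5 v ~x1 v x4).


A Horn clause has at most one positive literal.
Clause 1: 0 positive lit(s) -> Horn
Clause 2: 1 positive lit(s) -> Horn
Clause 3: 1 positive lit(s) -> Horn
Clause 4: 3 positive lit(s) -> not Horn
Clause 5: 1 positive lit(s) -> Horn
Clause 6: 1 positive lit(s) -> Horn
Clause 7: 2 positive lit(s) -> not Horn
Total Horn clauses = 5.

5


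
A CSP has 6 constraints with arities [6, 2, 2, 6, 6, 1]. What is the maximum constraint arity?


The arities are: 6, 2, 2, 6, 6, 1.
Scan for the maximum value.
Maximum arity = 6.

6


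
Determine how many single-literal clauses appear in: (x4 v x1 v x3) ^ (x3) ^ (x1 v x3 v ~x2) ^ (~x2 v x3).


A unit clause contains exactly one literal.
Unit clauses found: (x3).
Count = 1.

1


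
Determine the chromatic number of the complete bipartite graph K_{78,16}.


K_{78,16} is bipartite by definition: the two parts are independent sets, with every edge crossing between them.
Color all vertices in one part with color 1 and all vertices in the other part with color 2.
Since the graph has at least one edge, one color does not suffice.
Chromatic number = 2.

2


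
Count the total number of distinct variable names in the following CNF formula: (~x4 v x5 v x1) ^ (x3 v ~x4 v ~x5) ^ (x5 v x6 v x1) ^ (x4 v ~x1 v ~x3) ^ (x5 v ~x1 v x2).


Identify each distinct variable in the formula.
Variables found: x1, x2, x3, x4, x5, x6.
Total distinct variables = 6.

6


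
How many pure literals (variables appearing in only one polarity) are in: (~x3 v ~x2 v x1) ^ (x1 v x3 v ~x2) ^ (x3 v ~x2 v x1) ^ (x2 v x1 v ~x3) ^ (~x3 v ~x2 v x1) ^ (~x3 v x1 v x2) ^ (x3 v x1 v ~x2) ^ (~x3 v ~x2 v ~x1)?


A pure literal appears in only one polarity across all clauses.
No pure literals found.
Count = 0.

0


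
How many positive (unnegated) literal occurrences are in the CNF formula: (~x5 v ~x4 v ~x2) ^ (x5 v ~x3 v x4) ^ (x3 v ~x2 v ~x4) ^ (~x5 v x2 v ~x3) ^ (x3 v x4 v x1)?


Scan each clause for unnegated literals.
Clause 1: 0 positive; Clause 2: 2 positive; Clause 3: 1 positive; Clause 4: 1 positive; Clause 5: 3 positive.
Total positive literal occurrences = 7.

7


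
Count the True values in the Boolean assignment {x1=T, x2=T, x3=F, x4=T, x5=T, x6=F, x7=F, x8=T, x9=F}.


The weight is the number of variables assigned True.
True variables: x1, x2, x4, x5, x8.
Weight = 5.

5


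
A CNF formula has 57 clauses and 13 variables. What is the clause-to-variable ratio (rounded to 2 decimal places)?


Clause-to-variable ratio = clauses / variables.
57 / 13 = 4.38.

4.38


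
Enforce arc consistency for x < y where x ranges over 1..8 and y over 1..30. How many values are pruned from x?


For the constraint x < y, x needs a supporting value in y's domain.
x can be at most 29 (one less than y's maximum).
Valid x values from domain: 8 out of 8.
Pruned = 8 - 8 = 0.

0


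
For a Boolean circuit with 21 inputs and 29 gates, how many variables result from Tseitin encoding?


The Tseitin transformation introduces one auxiliary variable per gate.
Total variables = inputs + gates = 21 + 29 = 50.

50


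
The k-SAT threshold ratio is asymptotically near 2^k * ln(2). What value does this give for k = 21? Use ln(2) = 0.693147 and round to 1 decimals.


Using the asymptotic formula: threshold ~ 2^k * ln(2).
2^21 = 2097152.
2097152 * 0.693147 = 1453634.6.

1453634.6


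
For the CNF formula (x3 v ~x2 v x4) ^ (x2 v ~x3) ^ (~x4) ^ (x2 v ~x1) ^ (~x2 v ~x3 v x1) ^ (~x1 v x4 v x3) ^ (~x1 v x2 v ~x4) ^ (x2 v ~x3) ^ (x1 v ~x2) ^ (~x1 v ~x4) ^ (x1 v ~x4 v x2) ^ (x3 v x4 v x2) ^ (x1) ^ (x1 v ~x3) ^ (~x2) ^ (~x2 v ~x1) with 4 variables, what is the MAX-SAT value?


Enumerate all 16 truth assignments.
For each, count how many of the 16 clauses are satisfied.
The formula is not fully satisfiable, so the maximum is below 16.
Maximum simultaneously satisfiable clauses = 14.

14


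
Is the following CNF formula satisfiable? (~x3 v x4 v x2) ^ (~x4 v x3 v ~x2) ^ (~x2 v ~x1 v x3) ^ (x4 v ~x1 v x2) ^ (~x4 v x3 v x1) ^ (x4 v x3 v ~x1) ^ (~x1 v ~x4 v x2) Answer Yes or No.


Check all 16 possible truth assignments.
Number of satisfying assignments found: 7.
The formula is satisfiable.

Yes


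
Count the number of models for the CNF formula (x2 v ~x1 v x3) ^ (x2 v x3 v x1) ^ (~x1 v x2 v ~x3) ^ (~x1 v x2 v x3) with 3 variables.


Enumerate all 8 truth assignments over 3 variables.
Test each against every clause.
Satisfying assignments found: 5.

5


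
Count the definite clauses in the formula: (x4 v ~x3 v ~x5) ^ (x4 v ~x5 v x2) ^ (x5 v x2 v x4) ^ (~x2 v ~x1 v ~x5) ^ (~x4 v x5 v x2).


A definite clause has exactly one positive literal.
Clause 1: 1 positive -> definite
Clause 2: 2 positive -> not definite
Clause 3: 3 positive -> not definite
Clause 4: 0 positive -> not definite
Clause 5: 2 positive -> not definite
Definite clause count = 1.

1


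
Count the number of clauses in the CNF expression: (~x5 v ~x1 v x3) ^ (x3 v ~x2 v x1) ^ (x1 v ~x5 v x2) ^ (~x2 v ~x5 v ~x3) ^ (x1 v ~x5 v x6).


Each group enclosed in parentheses joined by ^ is one clause.
Counting the conjuncts: 5 clauses.

5


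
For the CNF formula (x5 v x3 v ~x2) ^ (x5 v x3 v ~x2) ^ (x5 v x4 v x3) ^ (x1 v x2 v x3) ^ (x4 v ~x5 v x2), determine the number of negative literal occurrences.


Scan each clause for negated literals.
Clause 1: 1 negative; Clause 2: 1 negative; Clause 3: 0 negative; Clause 4: 0 negative; Clause 5: 1 negative.
Total negative literal occurrences = 3.

3


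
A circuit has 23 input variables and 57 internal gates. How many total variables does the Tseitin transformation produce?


The Tseitin transformation introduces one auxiliary variable per gate.
Total variables = inputs + gates = 23 + 57 = 80.

80


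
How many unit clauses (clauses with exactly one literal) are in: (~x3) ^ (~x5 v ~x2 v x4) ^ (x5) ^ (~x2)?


A unit clause contains exactly one literal.
Unit clauses found: (~x3), (x5), (~x2).
Count = 3.

3


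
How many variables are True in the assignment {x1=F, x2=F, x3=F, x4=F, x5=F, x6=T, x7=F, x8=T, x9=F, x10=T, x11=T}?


The weight is the number of variables assigned True.
True variables: x6, x8, x10, x11.
Weight = 4.

4


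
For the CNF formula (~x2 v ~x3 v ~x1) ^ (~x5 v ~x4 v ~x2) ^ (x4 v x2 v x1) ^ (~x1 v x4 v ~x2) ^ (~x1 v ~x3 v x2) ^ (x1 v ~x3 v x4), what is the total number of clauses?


Each group enclosed in parentheses joined by ^ is one clause.
Counting the conjuncts: 6 clauses.

6


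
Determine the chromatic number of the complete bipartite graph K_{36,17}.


K_{36,17} is bipartite by definition: the two parts are independent sets, with every edge crossing between them.
Color all vertices in one part with color 1 and all vertices in the other part with color 2.
Since the graph has at least one edge, one color does not suffice.
Chromatic number = 2.

2


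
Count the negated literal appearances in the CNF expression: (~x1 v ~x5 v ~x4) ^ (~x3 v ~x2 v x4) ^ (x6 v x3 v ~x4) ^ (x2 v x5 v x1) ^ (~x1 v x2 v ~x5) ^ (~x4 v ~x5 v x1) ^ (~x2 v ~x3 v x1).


Scan each clause for negated literals.
Clause 1: 3 negative; Clause 2: 2 negative; Clause 3: 1 negative; Clause 4: 0 negative; Clause 5: 2 negative; Clause 6: 2 negative; Clause 7: 2 negative.
Total negative literal occurrences = 12.

12


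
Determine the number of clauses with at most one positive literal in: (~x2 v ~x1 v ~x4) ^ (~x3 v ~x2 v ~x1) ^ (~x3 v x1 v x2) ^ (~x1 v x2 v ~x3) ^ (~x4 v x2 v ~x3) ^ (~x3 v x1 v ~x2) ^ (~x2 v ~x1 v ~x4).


A Horn clause has at most one positive literal.
Clause 1: 0 positive lit(s) -> Horn
Clause 2: 0 positive lit(s) -> Horn
Clause 3: 2 positive lit(s) -> not Horn
Clause 4: 1 positive lit(s) -> Horn
Clause 5: 1 positive lit(s) -> Horn
Clause 6: 1 positive lit(s) -> Horn
Clause 7: 0 positive lit(s) -> Horn
Total Horn clauses = 6.

6


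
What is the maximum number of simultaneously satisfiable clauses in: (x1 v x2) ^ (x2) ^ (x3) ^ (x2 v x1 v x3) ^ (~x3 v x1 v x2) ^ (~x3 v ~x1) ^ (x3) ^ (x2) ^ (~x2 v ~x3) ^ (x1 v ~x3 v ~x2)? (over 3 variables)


Enumerate all 8 truth assignments.
For each, count how many of the 10 clauses are satisfied.
The formula is not fully satisfiable, so the maximum is below 10.
Maximum simultaneously satisfiable clauses = 8.

8


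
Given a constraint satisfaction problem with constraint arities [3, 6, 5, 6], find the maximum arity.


The arities are: 3, 6, 5, 6.
Scan for the maximum value.
Maximum arity = 6.

6


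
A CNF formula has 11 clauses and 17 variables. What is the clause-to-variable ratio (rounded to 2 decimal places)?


Clause-to-variable ratio = clauses / variables.
11 / 17 = 0.65.

0.65


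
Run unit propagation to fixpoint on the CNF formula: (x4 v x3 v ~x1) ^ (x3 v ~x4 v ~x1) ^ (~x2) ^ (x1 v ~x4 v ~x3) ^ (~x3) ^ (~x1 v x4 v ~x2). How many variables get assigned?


Unit propagation repeatedly assigns the literal in any unit clause, then simplifies.
Assignments in order: x2 = F, x3 = F.
No further unit clauses remain.
Total variables assigned = 2.

2


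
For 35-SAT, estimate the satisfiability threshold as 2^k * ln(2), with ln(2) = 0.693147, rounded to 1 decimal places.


Using the asymptotic formula: threshold ~ 2^k * ln(2).
2^35 = 34359738368.
34359738368 * 0.693147 = 23816349570.6.

23816349570.6


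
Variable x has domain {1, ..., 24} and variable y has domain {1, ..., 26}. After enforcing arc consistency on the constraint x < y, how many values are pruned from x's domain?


For the constraint x < y, x needs a supporting value in y's domain.
x can be at most 25 (one less than y's maximum).
Valid x values from domain: 24 out of 24.
Pruned = 24 - 24 = 0.

0


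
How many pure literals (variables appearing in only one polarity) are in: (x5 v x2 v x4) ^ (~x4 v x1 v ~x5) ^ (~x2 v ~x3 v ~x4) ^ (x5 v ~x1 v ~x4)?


A pure literal appears in only one polarity across all clauses.
Pure literals: x3 (negative only).
Count = 1.

1


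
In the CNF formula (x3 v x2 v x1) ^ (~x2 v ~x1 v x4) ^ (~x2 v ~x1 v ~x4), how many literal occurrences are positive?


Scan each clause for unnegated literals.
Clause 1: 3 positive; Clause 2: 1 positive; Clause 3: 0 positive.
Total positive literal occurrences = 4.

4


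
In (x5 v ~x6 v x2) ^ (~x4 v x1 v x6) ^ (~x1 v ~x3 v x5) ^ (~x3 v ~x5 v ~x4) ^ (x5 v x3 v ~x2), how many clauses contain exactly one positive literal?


A definite clause has exactly one positive literal.
Clause 1: 2 positive -> not definite
Clause 2: 2 positive -> not definite
Clause 3: 1 positive -> definite
Clause 4: 0 positive -> not definite
Clause 5: 2 positive -> not definite
Definite clause count = 1.

1


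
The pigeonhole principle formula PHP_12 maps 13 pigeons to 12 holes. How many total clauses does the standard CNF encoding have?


The PHP encoding has two parts:
1) At-least-one-hole clauses: 13 (one per pigeon, each with 12 literals).
2) At-most-one-pigeon-per-hole clauses: 12 holes * C(13,2) = 12 * 78 = 936.
Total clauses = 13 + 936 = 949.

949


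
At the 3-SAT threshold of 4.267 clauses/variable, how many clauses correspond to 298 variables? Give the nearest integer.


The 3-SAT phase transition occurs at approximately 4.267 clauses per variable.
m = 4.267 * 298 = 1271.566.
Rounded to nearest integer: 1272.

1272


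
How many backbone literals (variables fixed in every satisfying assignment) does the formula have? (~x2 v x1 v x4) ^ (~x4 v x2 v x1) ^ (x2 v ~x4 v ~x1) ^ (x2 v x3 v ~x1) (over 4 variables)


Find all satisfying assignments: 9 model(s).
Check which variables have the same value in every model.
No variable is fixed across all models.
Backbone size = 0.

0


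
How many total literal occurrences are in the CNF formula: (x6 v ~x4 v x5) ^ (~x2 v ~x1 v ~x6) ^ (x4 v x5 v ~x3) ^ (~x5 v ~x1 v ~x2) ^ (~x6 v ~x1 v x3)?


Clause lengths: 3, 3, 3, 3, 3.
Sum = 3 + 3 + 3 + 3 + 3 = 15.

15


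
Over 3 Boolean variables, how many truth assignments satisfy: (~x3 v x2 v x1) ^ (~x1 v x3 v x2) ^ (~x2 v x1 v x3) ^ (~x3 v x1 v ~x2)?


Enumerate all 8 truth assignments over 3 variables.
Test each against every clause.
Satisfying assignments found: 4.

4


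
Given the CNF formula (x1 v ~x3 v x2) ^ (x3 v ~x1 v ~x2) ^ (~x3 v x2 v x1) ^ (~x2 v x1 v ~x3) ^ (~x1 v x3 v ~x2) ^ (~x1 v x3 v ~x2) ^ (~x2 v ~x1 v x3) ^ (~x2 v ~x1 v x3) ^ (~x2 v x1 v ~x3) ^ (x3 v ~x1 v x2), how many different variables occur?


Identify each distinct variable in the formula.
Variables found: x1, x2, x3.
Total distinct variables = 3.

3


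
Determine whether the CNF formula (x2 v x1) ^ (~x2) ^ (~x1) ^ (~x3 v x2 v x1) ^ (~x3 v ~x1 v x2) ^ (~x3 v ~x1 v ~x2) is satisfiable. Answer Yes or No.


Check all 8 possible truth assignments.
Number of satisfying assignments found: 0.
The formula is unsatisfiable.

No


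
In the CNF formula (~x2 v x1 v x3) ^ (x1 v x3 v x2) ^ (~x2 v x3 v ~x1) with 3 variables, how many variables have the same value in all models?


Find all satisfying assignments: 5 model(s).
Check which variables have the same value in every model.
No variable is fixed across all models.
Backbone size = 0.

0


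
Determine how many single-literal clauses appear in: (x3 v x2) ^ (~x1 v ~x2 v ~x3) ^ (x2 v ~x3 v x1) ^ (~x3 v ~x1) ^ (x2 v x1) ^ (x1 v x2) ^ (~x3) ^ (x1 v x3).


A unit clause contains exactly one literal.
Unit clauses found: (~x3).
Count = 1.

1


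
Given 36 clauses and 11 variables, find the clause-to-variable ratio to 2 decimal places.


Clause-to-variable ratio = clauses / variables.
36 / 11 = 3.27.

3.27


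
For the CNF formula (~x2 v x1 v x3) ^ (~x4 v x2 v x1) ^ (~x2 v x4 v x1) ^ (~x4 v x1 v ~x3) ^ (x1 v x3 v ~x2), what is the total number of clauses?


Each group enclosed in parentheses joined by ^ is one clause.
Counting the conjuncts: 5 clauses.

5


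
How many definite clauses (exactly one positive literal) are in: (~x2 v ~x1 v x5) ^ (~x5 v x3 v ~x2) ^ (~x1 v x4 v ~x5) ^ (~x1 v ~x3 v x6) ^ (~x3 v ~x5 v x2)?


A definite clause has exactly one positive literal.
Clause 1: 1 positive -> definite
Clause 2: 1 positive -> definite
Clause 3: 1 positive -> definite
Clause 4: 1 positive -> definite
Clause 5: 1 positive -> definite
Definite clause count = 5.

5
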